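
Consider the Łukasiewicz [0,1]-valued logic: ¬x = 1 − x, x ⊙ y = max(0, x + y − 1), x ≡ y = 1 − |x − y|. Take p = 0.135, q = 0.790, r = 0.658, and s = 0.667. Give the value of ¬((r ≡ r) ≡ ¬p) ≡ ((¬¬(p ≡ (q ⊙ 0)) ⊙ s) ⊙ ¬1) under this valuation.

r ≡ r = 1 − |0.658 − 0.658| = 1 − 0.000 = 1.000
¬p = 1 − 0.135 = 0.865
(r ≡ r) ≡ ¬p = 1 − |1.000 − 0.865| = 1 − 0.135 = 0.865
¬((r ≡ r) ≡ ¬p) = 1 − 0.865 = 0.135
q ⊙ 0 = max(0, 0.790 + 0.000 − 1) = max(0, -0.210) = 0.000
p ≡ (q ⊙ 0) = 1 − |0.135 − 0.000| = 1 − 0.135 = 0.865
¬(p ≡ (q ⊙ 0)) = 1 − 0.865 = 0.135
¬¬(p ≡ (q ⊙ 0)) = 1 − 0.135 = 0.865
¬¬(p ≡ (q ⊙ 0)) ⊙ s = max(0, 0.865 + 0.667 − 1) = max(0, 0.532) = 0.532
¬1 = 1 − 1.000 = 0.000
(¬¬(p ≡ (q ⊙ 0)) ⊙ s) ⊙ ¬1 = max(0, 0.532 + 0.000 − 1) = max(0, -0.468) = 0.000
¬((r ≡ r) ≡ ¬p) ≡ ((¬¬(p ≡ (q ⊙ 0)) ⊙ s) ⊙ ¬1) = 1 − |0.135 − 0.000| = 1 − 0.135 = 0.865

0.865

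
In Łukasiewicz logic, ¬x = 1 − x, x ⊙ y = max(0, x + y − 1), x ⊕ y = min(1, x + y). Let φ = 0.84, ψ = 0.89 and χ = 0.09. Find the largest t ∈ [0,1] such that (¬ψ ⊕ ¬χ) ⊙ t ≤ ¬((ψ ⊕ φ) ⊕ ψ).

¬ψ = 1 − 0.89 = 0.11
¬χ = 1 − 0.09 = 0.91
¬ψ ⊕ ¬χ = min(1, 0.11 + 0.91) = min(1, 1.02) = 1.00
So the left factor is ¬ψ ⊕ ¬χ = 1.00.
ψ ⊕ φ = min(1, 0.89 + 0.84) = min(1, 1.73) = 1.00
(ψ ⊕ φ) ⊕ ψ = min(1, 1.00 + 0.89) = min(1, 1.89) = 1.00
¬((ψ ⊕ φ) ⊕ ψ) = 1 − 1.00 = 0.00
So the right-hand bound is ¬((ψ ⊕ φ) ⊕ ψ) = 0.00.
The residuum of the Łukasiewicz t-norm gives the supremum: min(1, 1 − 1.00 + 0.00).
1 − 1.00 + 0.00 = 0.00, so t = min(1, 0.00) = 0.00.
Check: 1.00 ⊙ 0.00 = max(0, 0.00) = 0.00 ≤ 0.00.

0.00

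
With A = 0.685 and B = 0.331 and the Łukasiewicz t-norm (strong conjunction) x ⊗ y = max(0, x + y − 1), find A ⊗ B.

A ⊗ B = max(0, 0.685 + 0.331 − 1) = max(0, 0.016) = 0.016
For comparison, the Gödel (minimum) t-norm min(x, y) would give 0.331.

0.016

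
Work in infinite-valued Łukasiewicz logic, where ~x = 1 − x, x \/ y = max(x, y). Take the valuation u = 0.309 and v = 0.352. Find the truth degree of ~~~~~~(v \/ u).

v \/ u = max(0.352, 0.309) = 0.352
~(v \/ u) = 1 − 0.352 = 0.648
~~(v \/ u) = 1 − 0.648 = 0.352
~~~(v \/ u) = 1 − 0.352 = 0.648
~~~~(v \/ u) = 1 − 0.648 = 0.352
~~~~~(v \/ u) = 1 − 0.352 = 0.648
~~~~~~(v \/ u) = 1 − 0.648 = 0.352

0.352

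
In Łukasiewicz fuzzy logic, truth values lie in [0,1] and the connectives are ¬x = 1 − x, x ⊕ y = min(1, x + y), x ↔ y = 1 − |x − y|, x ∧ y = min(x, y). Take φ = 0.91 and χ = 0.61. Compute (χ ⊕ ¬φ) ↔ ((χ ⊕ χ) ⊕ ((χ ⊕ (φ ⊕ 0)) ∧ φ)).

0.70

¬φ = 1 − 0.91 = 0.09
χ ⊕ ¬φ = min(1, 0.61 + 0.09) = min(1, 0.70) = 0.70
χ ⊕ χ = min(1, 0.61 + 0.61) = min(1, 1.22) = 1.00
φ ⊕ 0 = min(1, 0.91 + 0.00) = min(1, 0.91) = 0.91
χ ⊕ (φ ⊕ 0) = min(1, 0.61 + 0.91) = min(1, 1.52) = 1.00
(χ ⊕ (φ ⊕ 0)) ∧ φ = min(1.00, 0.91) = 0.91
(χ ⊕ χ) ⊕ ((χ ⊕ (φ ⊕ 0)) ∧ φ) = min(1, 1.00 + 0.91) = min(1, 1.91) = 1.00
(χ ⊕ ¬φ) ↔ ((χ ⊕ χ) ⊕ ((χ ⊕ (φ ⊕ 0)) ∧ φ)) = 1 − |0.70 − 1.00| = 1 − 0.30 = 0.70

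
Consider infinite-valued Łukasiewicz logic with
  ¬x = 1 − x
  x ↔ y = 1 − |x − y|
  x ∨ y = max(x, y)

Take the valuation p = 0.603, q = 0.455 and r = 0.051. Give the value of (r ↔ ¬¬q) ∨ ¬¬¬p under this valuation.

¬q = 1 − 0.455 = 0.545
¬¬q = 1 − 0.545 = 0.455
r ↔ ¬¬q = 1 − |0.051 − 0.455| = 1 − 0.404 = 0.596
¬p = 1 − 0.603 = 0.397
¬¬p = 1 − 0.397 = 0.603
¬¬¬p = 1 − 0.603 = 0.397
(r ↔ ¬¬q) ∨ ¬¬¬p = max(0.596, 0.397) = 0.596

0.596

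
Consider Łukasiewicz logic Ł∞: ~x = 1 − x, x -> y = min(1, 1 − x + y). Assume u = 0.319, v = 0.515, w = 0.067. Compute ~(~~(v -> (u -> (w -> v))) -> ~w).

w -> v = min(1, 1 − 0.067 + 0.515) = min(1, 1.448) = 1.000
u -> (w -> v) = min(1, 1 − 0.319 + 1.000) = min(1, 1.681) = 1.000
v -> (u -> (w -> v)) = min(1, 1 − 0.515 + 1.000) = min(1, 1.485) = 1.000
~(v -> (u -> (w -> v))) = 1 − 1.000 = 0.000
~~(v -> (u -> (w -> v))) = 1 − 0.000 = 1.000
~w = 1 − 0.067 = 0.933
~~(v -> (u -> (w -> v))) -> ~w = min(1, 1 − 1.000 + 0.933) = min(1, 0.933) = 0.933
~(~~(v -> (u -> (w -> v))) -> ~w) = 1 − 0.933 = 0.067

0.067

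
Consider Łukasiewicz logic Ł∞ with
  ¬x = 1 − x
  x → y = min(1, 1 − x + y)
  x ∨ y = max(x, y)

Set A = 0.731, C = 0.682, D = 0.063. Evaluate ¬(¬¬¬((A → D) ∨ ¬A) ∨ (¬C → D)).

A → D = min(1, 1 − 0.731 + 0.063) = min(1, 0.332) = 0.332
¬A = 1 − 0.731 = 0.269
(A → D) ∨ ¬A = max(0.332, 0.269) = 0.332
¬((A → D) ∨ ¬A) = 1 − 0.332 = 0.668
¬¬((A → D) ∨ ¬A) = 1 − 0.668 = 0.332
¬¬¬((A → D) ∨ ¬A) = 1 − 0.332 = 0.668
¬C = 1 − 0.682 = 0.318
¬C → D = min(1, 1 − 0.318 + 0.063) = min(1, 0.745) = 0.745
¬¬¬((A → D) ∨ ¬A) ∨ (¬C → D) = max(0.668, 0.745) = 0.745
¬(¬¬¬((A → D) ∨ ¬A) ∨ (¬C → D)) = 1 − 0.745 = 0.255

0.255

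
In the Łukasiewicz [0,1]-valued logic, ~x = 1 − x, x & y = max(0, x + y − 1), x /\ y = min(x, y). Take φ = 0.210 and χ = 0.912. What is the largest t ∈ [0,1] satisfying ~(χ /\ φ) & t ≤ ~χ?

0.298

χ /\ φ = min(0.912, 0.210) = 0.210
~(χ /\ φ) = 1 − 0.210 = 0.790
So the left factor is ~(χ /\ φ) = 0.790.
~χ = 1 − 0.912 = 0.088
So the right-hand bound is ~χ = 0.088.
The residuum of the Łukasiewicz t-norm gives the supremum: min(1, 1 − 0.790 + 0.088).
1 − 0.790 + 0.088 = 0.298, so t = min(1, 0.298) = 0.298.
Check: 0.790 & 0.298 = max(0, 0.088) = 0.088 ≤ 0.088.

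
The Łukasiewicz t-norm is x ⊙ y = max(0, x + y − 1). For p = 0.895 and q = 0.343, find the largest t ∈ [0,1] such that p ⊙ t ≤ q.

0.448

The residuum of the Łukasiewicz t-norm gives the supremum: min(1, 1 − 0.895 + 0.343).
1 − 0.895 + 0.343 = 0.448, so t = min(1, 0.448) = 0.448.
Check: 0.895 ⊙ 0.448 = max(0, 0.343) = 0.343 ≤ 0.343.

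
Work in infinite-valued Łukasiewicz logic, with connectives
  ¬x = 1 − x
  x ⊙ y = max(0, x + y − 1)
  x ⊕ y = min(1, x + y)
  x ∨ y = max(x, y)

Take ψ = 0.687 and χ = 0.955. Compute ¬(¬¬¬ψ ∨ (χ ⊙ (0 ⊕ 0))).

¬ψ = 1 − 0.687 = 0.313
¬¬ψ = 1 − 0.313 = 0.687
¬¬¬ψ = 1 − 0.687 = 0.313
0 ⊕ 0 = min(1, 0.000 + 0.000) = min(1, 0.000) = 0.000
χ ⊙ (0 ⊕ 0) = max(0, 0.955 + 0.000 − 1) = max(0, -0.045) = 0.000
¬¬¬ψ ∨ (χ ⊙ (0 ⊕ 0)) = max(0.313, 0.000) = 0.313
¬(¬¬¬ψ ∨ (χ ⊙ (0 ⊕ 0))) = 1 − 0.313 = 0.687

0.687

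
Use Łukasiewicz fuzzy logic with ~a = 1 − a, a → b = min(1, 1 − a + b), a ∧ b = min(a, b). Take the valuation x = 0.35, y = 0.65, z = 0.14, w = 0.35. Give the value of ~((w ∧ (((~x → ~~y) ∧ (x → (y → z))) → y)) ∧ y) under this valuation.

~x = 1 − 0.35 = 0.65
~y = 1 − 0.65 = 0.35
~~y = 1 − 0.35 = 0.65
~x → ~~y = min(1, 1 − 0.65 + 0.65) = min(1, 1.00) = 1.00
y → z = min(1, 1 − 0.65 + 0.14) = min(1, 0.49) = 0.49
x → (y → z) = min(1, 1 − 0.35 + 0.49) = min(1, 1.14) = 1.00
(~x → ~~y) ∧ (x → (y → z)) = min(1.00, 1.00) = 1.00
((~x → ~~y) ∧ (x → (y → z))) → y = min(1, 1 − 1.00 + 0.65) = min(1, 0.65) = 0.65
w ∧ (((~x → ~~y) ∧ (x → (y → z))) → y) = min(0.35, 0.65) = 0.35
(w ∧ (((~x → ~~y) ∧ (x → (y → z))) → y)) ∧ y = min(0.35, 0.65) = 0.35
~((w ∧ (((~x → ~~y) ∧ (x → (y → z))) → y)) ∧ y) = 1 − 0.35 = 0.65

0.65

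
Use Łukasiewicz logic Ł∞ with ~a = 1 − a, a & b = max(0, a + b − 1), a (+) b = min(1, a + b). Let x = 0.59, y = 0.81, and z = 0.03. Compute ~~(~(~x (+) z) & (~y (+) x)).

~x = 1 − 0.59 = 0.41
~x (+) z = min(1, 0.41 + 0.03) = min(1, 0.44) = 0.44
~(~x (+) z) = 1 − 0.44 = 0.56
~y = 1 − 0.81 = 0.19
~y (+) x = min(1, 0.19 + 0.59) = min(1, 0.78) = 0.78
~(~x (+) z) & (~y (+) x) = max(0, 0.56 + 0.78 − 1) = max(0, 0.34) = 0.34
~(~(~x (+) z) & (~y (+) x)) = 1 − 0.34 = 0.66
~~(~(~x (+) z) & (~y (+) x)) = 1 − 0.66 = 0.34

0.34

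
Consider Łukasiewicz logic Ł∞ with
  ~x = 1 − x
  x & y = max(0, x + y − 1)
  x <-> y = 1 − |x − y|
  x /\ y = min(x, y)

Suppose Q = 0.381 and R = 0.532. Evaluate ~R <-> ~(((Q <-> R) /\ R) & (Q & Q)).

~R = 1 − 0.532 = 0.468
Q <-> R = 1 − |0.381 − 0.532| = 1 − 0.151 = 0.849
(Q <-> R) /\ R = min(0.849, 0.532) = 0.532
Q & Q = max(0, 0.381 + 0.381 − 1) = max(0, -0.238) = 0.000
((Q <-> R) /\ R) & (Q & Q) = max(0, 0.532 + 0.000 − 1) = max(0, -0.468) = 0.000
~(((Q <-> R) /\ R) & (Q & Q)) = 1 − 0.000 = 1.000
~R <-> ~(((Q <-> R) /\ R) & (Q & Q)) = 1 − |0.468 − 1.000| = 1 − 0.532 = 0.468

0.468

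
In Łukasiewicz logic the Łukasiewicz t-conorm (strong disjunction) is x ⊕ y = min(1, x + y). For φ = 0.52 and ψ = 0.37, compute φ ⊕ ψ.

φ ⊕ ψ = min(1, 0.52 + 0.37) = min(1, 0.89) = 0.89
For comparison, the Gödel t-conorm max(x, y) would give 0.52.

0.89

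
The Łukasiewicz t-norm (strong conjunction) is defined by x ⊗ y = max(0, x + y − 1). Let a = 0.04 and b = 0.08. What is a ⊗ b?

0.00

a ⊗ b = max(0, 0.04 + 0.08 − 1) = max(0, -0.88) = 0.00
For comparison, the Gödel (minimum) t-norm min(x, y) would give 0.04.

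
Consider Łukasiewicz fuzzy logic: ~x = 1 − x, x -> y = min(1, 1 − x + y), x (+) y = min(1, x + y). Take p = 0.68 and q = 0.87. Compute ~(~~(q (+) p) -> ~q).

q (+) p = min(1, 0.87 + 0.68) = min(1, 1.55) = 1.00
~(q (+) p) = 1 − 1.00 = 0.00
~~(q (+) p) = 1 − 0.00 = 1.00
~q = 1 − 0.87 = 0.13
~~(q (+) p) -> ~q = min(1, 1 − 1.00 + 0.13) = min(1, 0.13) = 0.13
~(~~(q (+) p) -> ~q) = 1 − 0.13 = 0.87

0.87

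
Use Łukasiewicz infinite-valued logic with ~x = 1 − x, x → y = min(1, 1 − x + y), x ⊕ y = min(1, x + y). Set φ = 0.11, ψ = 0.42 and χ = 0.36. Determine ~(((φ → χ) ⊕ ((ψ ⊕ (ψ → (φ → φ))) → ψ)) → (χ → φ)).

0.25

φ → χ = min(1, 1 − 0.11 + 0.36) = min(1, 1.25) = 1.00
φ → φ = min(1, 1 − 0.11 + 0.11) = min(1, 1.00) = 1.00
ψ → (φ → φ) = min(1, 1 − 0.42 + 1.00) = min(1, 1.58) = 1.00
ψ ⊕ (ψ → (φ → φ)) = min(1, 0.42 + 1.00) = min(1, 1.42) = 1.00
(ψ ⊕ (ψ → (φ → φ))) → ψ = min(1, 1 − 1.00 + 0.42) = min(1, 0.42) = 0.42
(φ → χ) ⊕ ((ψ ⊕ (ψ → (φ → φ))) → ψ) = min(1, 1.00 + 0.42) = min(1, 1.42) = 1.00
χ → φ = min(1, 1 − 0.36 + 0.11) = min(1, 0.75) = 0.75
((φ → χ) ⊕ ((ψ ⊕ (ψ → (φ → φ))) → ψ)) → (χ → φ) = min(1, 1 − 1.00 + 0.75) = min(1, 0.75) = 0.75
~(((φ → χ) ⊕ ((ψ ⊕ (ψ → (φ → φ))) → ψ)) → (χ → φ)) = 1 − 0.75 = 0.25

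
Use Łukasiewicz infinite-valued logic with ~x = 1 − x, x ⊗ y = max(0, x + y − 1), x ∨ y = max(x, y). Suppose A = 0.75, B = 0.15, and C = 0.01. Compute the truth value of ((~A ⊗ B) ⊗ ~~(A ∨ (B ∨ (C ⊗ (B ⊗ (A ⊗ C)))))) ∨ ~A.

~A = 1 − 0.75 = 0.25
~A ⊗ B = max(0, 0.25 + 0.15 − 1) = max(0, -0.60) = 0.00
A ⊗ C = max(0, 0.75 + 0.01 − 1) = max(0, -0.24) = 0.00
B ⊗ (A ⊗ C) = max(0, 0.15 + 0.00 − 1) = max(0, -0.85) = 0.00
C ⊗ (B ⊗ (A ⊗ C)) = max(0, 0.01 + 0.00 − 1) = max(0, -0.99) = 0.00
B ∨ (C ⊗ (B ⊗ (A ⊗ C))) = max(0.15, 0.00) = 0.15
A ∨ (B ∨ (C ⊗ (B ⊗ (A ⊗ C)))) = max(0.75, 0.15) = 0.75
~(A ∨ (B ∨ (C ⊗ (B ⊗ (A ⊗ C))))) = 1 − 0.75 = 0.25
~~(A ∨ (B ∨ (C ⊗ (B ⊗ (A ⊗ C))))) = 1 − 0.25 = 0.75
(~A ⊗ B) ⊗ ~~(A ∨ (B ∨ (C ⊗ (B ⊗ (A ⊗ C))))) = max(0, 0.00 + 0.75 − 1) = max(0, -0.25) = 0.00
((~A ⊗ B) ⊗ ~~(A ∨ (B ∨ (C ⊗ (B ⊗ (A ⊗ C)))))) ∨ ~A = max(0.00, 0.25) = 0.25

0.25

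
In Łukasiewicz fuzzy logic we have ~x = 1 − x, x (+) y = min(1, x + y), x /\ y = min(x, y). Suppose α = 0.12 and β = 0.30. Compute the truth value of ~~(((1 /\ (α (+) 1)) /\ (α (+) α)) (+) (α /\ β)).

0.36

α (+) 1 = min(1, 0.12 + 1.00) = min(1, 1.12) = 1.00
1 /\ (α (+) 1) = min(1.00, 1.00) = 1.00
α (+) α = min(1, 0.12 + 0.12) = min(1, 0.24) = 0.24
(1 /\ (α (+) 1)) /\ (α (+) α) = min(1.00, 0.24) = 0.24
α /\ β = min(0.12, 0.30) = 0.12
((1 /\ (α (+) 1)) /\ (α (+) α)) (+) (α /\ β) = min(1, 0.24 + 0.12) = min(1, 0.36) = 0.36
~(((1 /\ (α (+) 1)) /\ (α (+) α)) (+) (α /\ β)) = 1 − 0.36 = 0.64
~~(((1 /\ (α (+) 1)) /\ (α (+) α)) (+) (α /\ β)) = 1 − 0.64 = 0.36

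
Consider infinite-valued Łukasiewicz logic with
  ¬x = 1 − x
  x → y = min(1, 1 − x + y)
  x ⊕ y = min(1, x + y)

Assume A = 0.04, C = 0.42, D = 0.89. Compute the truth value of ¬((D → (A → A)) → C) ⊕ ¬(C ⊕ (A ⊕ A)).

A → A = min(1, 1 − 0.04 + 0.04) = min(1, 1.00) = 1.00
D → (A → A) = min(1, 1 − 0.89 + 1.00) = min(1, 1.11) = 1.00
(D → (A → A)) → C = min(1, 1 − 1.00 + 0.42) = min(1, 0.42) = 0.42
¬((D → (A → A)) → C) = 1 − 0.42 = 0.58
A ⊕ A = min(1, 0.04 + 0.04) = min(1, 0.08) = 0.08
C ⊕ (A ⊕ A) = min(1, 0.42 + 0.08) = min(1, 0.50) = 0.50
¬(C ⊕ (A ⊕ A)) = 1 − 0.50 = 0.50
¬((D → (A → A)) → C) ⊕ ¬(C ⊕ (A ⊕ A)) = min(1, 0.58 + 0.50) = min(1, 1.08) = 1.00

1.00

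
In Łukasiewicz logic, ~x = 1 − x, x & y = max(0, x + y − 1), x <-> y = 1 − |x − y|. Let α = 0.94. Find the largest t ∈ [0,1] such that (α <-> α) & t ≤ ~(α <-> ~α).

α <-> α = 1 − |0.94 − 0.94| = 1 − 0.00 = 1.00
So the left factor is α <-> α = 1.00.
~α = 1 − 0.94 = 0.06
α <-> ~α = 1 − |0.94 − 0.06| = 1 − 0.88 = 0.12
~(α <-> ~α) = 1 − 0.12 = 0.88
So the right-hand bound is ~(α <-> ~α) = 0.88.
The residuum of the Łukasiewicz t-norm gives the supremum: min(1, 1 − 1.00 + 0.88).
1 − 1.00 + 0.88 = 0.88, so t = min(1, 0.88) = 0.88.
Check: 1.00 & 0.88 = max(0, 0.88) = 0.88 ≤ 0.88.

0.88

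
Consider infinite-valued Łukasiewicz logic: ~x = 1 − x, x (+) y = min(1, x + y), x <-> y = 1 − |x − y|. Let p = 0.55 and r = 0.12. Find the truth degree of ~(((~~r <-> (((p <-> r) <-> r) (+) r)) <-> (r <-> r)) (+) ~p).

~r = 1 − 0.12 = 0.88
~~r = 1 − 0.88 = 0.12
p <-> r = 1 − |0.55 − 0.12| = 1 − 0.43 = 0.57
(p <-> r) <-> r = 1 − |0.57 − 0.12| = 1 − 0.45 = 0.55
((p <-> r) <-> r) (+) r = min(1, 0.55 + 0.12) = min(1, 0.67) = 0.67
~~r <-> (((p <-> r) <-> r) (+) r) = 1 − |0.12 − 0.67| = 1 − 0.55 = 0.45
r <-> r = 1 − |0.12 − 0.12| = 1 − 0.00 = 1.00
(~~r <-> (((p <-> r) <-> r) (+) r)) <-> (r <-> r) = 1 − |0.45 − 1.00| = 1 − 0.55 = 0.45
~p = 1 − 0.55 = 0.45
((~~r <-> (((p <-> r) <-> r) (+) r)) <-> (r <-> r)) (+) ~p = min(1, 0.45 + 0.45) = min(1, 0.90) = 0.90
~(((~~r <-> (((p <-> r) <-> r) (+) r)) <-> (r <-> r)) (+) ~p) = 1 − 0.90 = 0.10

0.10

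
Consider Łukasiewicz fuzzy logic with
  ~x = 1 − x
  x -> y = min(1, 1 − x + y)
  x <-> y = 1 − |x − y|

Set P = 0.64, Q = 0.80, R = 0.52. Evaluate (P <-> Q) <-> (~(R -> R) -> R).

P <-> Q = 1 − |0.64 − 0.80| = 1 − 0.16 = 0.84
R -> R = min(1, 1 − 0.52 + 0.52) = min(1, 1.00) = 1.00
~(R -> R) = 1 − 1.00 = 0.00
~(R -> R) -> R = min(1, 1 − 0.00 + 0.52) = min(1, 1.52) = 1.00
(P <-> Q) <-> (~(R -> R) -> R) = 1 − |0.84 − 1.00| = 1 − 0.16 = 0.84

0.84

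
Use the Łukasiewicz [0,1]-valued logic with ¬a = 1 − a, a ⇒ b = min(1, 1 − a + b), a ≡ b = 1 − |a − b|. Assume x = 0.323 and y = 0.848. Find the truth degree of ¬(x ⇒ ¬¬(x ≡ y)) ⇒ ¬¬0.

1.000

x ≡ y = 1 − |0.323 − 0.848| = 1 − 0.525 = 0.475
¬(x ≡ y) = 1 − 0.475 = 0.525
¬¬(x ≡ y) = 1 − 0.525 = 0.475
x ⇒ ¬¬(x ≡ y) = min(1, 1 − 0.323 + 0.475) = min(1, 1.152) = 1.000
¬(x ⇒ ¬¬(x ≡ y)) = 1 − 1.000 = 0.000
¬0 = 1 − 0.000 = 1.000
¬¬0 = 1 − 1.000 = 0.000
¬(x ⇒ ¬¬(x ≡ y)) ⇒ ¬¬0 = min(1, 1 − 0.000 + 0.000) = min(1, 1.000) = 1.000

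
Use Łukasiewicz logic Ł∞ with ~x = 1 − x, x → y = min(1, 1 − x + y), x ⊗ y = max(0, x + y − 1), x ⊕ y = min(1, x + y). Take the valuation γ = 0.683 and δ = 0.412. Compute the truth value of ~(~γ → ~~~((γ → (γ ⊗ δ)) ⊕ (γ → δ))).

0.317

~γ = 1 − 0.683 = 0.317
γ ⊗ δ = max(0, 0.683 + 0.412 − 1) = max(0, 0.095) = 0.095
γ → (γ ⊗ δ) = min(1, 1 − 0.683 + 0.095) = min(1, 0.412) = 0.412
γ → δ = min(1, 1 − 0.683 + 0.412) = min(1, 0.729) = 0.729
(γ → (γ ⊗ δ)) ⊕ (γ → δ) = min(1, 0.412 + 0.729) = min(1, 1.141) = 1.000
~((γ → (γ ⊗ δ)) ⊕ (γ → δ)) = 1 − 1.000 = 0.000
~~((γ → (γ ⊗ δ)) ⊕ (γ → δ)) = 1 − 0.000 = 1.000
~~~((γ → (γ ⊗ δ)) ⊕ (γ → δ)) = 1 − 1.000 = 0.000
~γ → ~~~((γ → (γ ⊗ δ)) ⊕ (γ → δ)) = min(1, 1 − 0.317 + 0.000) = min(1, 0.683) = 0.683
~(~γ → ~~~((γ → (γ ⊗ δ)) ⊕ (γ → δ))) = 1 − 0.683 = 0.317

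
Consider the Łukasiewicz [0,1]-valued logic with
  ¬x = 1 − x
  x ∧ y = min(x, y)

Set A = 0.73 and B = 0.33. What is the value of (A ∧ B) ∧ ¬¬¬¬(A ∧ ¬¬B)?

A ∧ B = min(0.73, 0.33) = 0.33
¬B = 1 − 0.33 = 0.67
¬¬B = 1 − 0.67 = 0.33
A ∧ ¬¬B = min(0.73, 0.33) = 0.33
¬(A ∧ ¬¬B) = 1 − 0.33 = 0.67
¬¬(A ∧ ¬¬B) = 1 − 0.67 = 0.33
¬¬¬(A ∧ ¬¬B) = 1 − 0.33 = 0.67
¬¬¬¬(A ∧ ¬¬B) = 1 − 0.67 = 0.33
(A ∧ B) ∧ ¬¬¬¬(A ∧ ¬¬B) = min(0.33, 0.33) = 0.33

0.33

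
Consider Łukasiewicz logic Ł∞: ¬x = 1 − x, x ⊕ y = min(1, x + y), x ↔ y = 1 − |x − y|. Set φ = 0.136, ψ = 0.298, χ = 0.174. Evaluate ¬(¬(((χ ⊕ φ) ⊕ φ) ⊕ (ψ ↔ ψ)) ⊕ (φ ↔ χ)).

0.038

χ ⊕ φ = min(1, 0.174 + 0.136) = min(1, 0.310) = 0.310
(χ ⊕ φ) ⊕ φ = min(1, 0.310 + 0.136) = min(1, 0.446) = 0.446
ψ ↔ ψ = 1 − |0.298 − 0.298| = 1 − 0.000 = 1.000
((χ ⊕ φ) ⊕ φ) ⊕ (ψ ↔ ψ) = min(1, 0.446 + 1.000) = min(1, 1.446) = 1.000
¬(((χ ⊕ φ) ⊕ φ) ⊕ (ψ ↔ ψ)) = 1 − 1.000 = 0.000
φ ↔ χ = 1 − |0.136 − 0.174| = 1 − 0.038 = 0.962
¬(((χ ⊕ φ) ⊕ φ) ⊕ (ψ ↔ ψ)) ⊕ (φ ↔ χ) = min(1, 0.000 + 0.962) = min(1, 0.962) = 0.962
¬(¬(((χ ⊕ φ) ⊕ φ) ⊕ (ψ ↔ ψ)) ⊕ (φ ↔ χ)) = 1 − 0.962 = 0.038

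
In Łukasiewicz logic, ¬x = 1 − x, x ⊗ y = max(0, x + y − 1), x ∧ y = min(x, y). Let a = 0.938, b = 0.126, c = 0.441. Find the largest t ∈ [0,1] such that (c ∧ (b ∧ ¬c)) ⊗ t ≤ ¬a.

0.936

¬c = 1 − 0.441 = 0.559
b ∧ ¬c = min(0.126, 0.559) = 0.126
c ∧ (b ∧ ¬c) = min(0.441, 0.126) = 0.126
So the left factor is c ∧ (b ∧ ¬c) = 0.126.
¬a = 1 − 0.938 = 0.062
So the right-hand bound is ¬a = 0.062.
The residuum of the Łukasiewicz t-norm gives the supremum: min(1, 1 − 0.126 + 0.062).
1 − 0.126 + 0.062 = 0.936, so t = min(1, 0.936) = 0.936.
Check: 0.126 ⊗ 0.936 = max(0, 0.062) = 0.062 ≤ 0.062.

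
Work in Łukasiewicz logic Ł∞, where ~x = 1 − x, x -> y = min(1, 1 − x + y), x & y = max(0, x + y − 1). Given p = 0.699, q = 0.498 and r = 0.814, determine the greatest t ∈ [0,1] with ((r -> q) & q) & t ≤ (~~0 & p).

r -> q = min(1, 1 − 0.814 + 0.498) = min(1, 0.684) = 0.684
(r -> q) & q = max(0, 0.684 + 0.498 − 1) = max(0, 0.182) = 0.182
So the left factor is (r -> q) & q = 0.182.
~0 = 1 − 0.000 = 1.000
~~0 = 1 − 1.000 = 0.000
~~0 & p = max(0, 0.000 + 0.699 − 1) = max(0, -0.301) = 0.000
So the right-hand bound is ~~0 & p = 0.000.
The residuum of the Łukasiewicz t-norm gives the supremum: min(1, 1 − 0.182 + 0.000).
1 − 0.182 + 0.000 = 0.818, so t = min(1, 0.818) = 0.818.
Check: 0.182 & 0.818 = max(0, 0.000) = 0.000 ≤ 0.000.

0.818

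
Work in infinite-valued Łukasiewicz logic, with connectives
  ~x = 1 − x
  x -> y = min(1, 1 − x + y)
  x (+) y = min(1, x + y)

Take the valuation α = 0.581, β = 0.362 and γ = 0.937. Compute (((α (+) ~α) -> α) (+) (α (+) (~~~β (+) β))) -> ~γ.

~α = 1 − 0.581 = 0.419
α (+) ~α = min(1, 0.581 + 0.419) = min(1, 1.000) = 1.000
(α (+) ~α) -> α = min(1, 1 − 1.000 + 0.581) = min(1, 0.581) = 0.581
~β = 1 − 0.362 = 0.638
~~β = 1 − 0.638 = 0.362
~~~β = 1 − 0.362 = 0.638
~~~β (+) β = min(1, 0.638 + 0.362) = min(1, 1.000) = 1.000
α (+) (~~~β (+) β) = min(1, 0.581 + 1.000) = min(1, 1.581) = 1.000
((α (+) ~α) -> α) (+) (α (+) (~~~β (+) β)) = min(1, 0.581 + 1.000) = min(1, 1.581) = 1.000
~γ = 1 − 0.937 = 0.063
(((α (+) ~α) -> α) (+) (α (+) (~~~β (+) β))) -> ~γ = min(1, 1 − 1.000 + 0.063) = min(1, 0.063) = 0.063

0.063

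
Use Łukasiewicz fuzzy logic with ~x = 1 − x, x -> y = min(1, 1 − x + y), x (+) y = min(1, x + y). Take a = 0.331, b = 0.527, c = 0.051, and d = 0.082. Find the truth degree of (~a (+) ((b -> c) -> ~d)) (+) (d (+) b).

~a = 1 − 0.331 = 0.669
b -> c = min(1, 1 − 0.527 + 0.051) = min(1, 0.524) = 0.524
~d = 1 − 0.082 = 0.918
(b -> c) -> ~d = min(1, 1 − 0.524 + 0.918) = min(1, 1.394) = 1.000
~a (+) ((b -> c) -> ~d) = min(1, 0.669 + 1.000) = min(1, 1.669) = 1.000
d (+) b = min(1, 0.082 + 0.527) = min(1, 0.609) = 0.609
(~a (+) ((b -> c) -> ~d)) (+) (d (+) b) = min(1, 1.000 + 0.609) = min(1, 1.609) = 1.000

1.000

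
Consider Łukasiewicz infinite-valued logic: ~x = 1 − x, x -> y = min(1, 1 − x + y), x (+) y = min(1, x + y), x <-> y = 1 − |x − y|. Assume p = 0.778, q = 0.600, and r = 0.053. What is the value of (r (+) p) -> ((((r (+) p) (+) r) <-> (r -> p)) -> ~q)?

0.685

r (+) p = min(1, 0.053 + 0.778) = min(1, 0.831) = 0.831
(r (+) p) (+) r = min(1, 0.831 + 0.053) = min(1, 0.884) = 0.884
r -> p = min(1, 1 − 0.053 + 0.778) = min(1, 1.725) = 1.000
((r (+) p) (+) r) <-> (r -> p) = 1 − |0.884 − 1.000| = 1 − 0.116 = 0.884
~q = 1 − 0.600 = 0.400
(((r (+) p) (+) r) <-> (r -> p)) -> ~q = min(1, 1 − 0.884 + 0.400) = min(1, 0.516) = 0.516
(r (+) p) -> ((((r (+) p) (+) r) <-> (r -> p)) -> ~q) = min(1, 1 − 0.831 + 0.516) = min(1, 0.685) = 0.685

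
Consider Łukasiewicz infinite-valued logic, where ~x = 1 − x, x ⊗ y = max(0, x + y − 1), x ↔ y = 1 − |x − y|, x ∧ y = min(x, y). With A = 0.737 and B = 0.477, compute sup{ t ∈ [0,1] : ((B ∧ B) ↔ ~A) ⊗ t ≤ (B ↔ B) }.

B ∧ B = min(0.477, 0.477) = 0.477
~A = 1 − 0.737 = 0.263
(B ∧ B) ↔ ~A = 1 − |0.477 − 0.263| = 1 − 0.214 = 0.786
So the left factor is (B ∧ B) ↔ ~A = 0.786.
B ↔ B = 1 − |0.477 − 0.477| = 1 − 0.000 = 1.000
So the right-hand bound is B ↔ B = 1.000.
The residuum of the Łukasiewicz t-norm gives the supremum: min(1, 1 − 0.786 + 1.000).
1 − 0.786 + 1.000 = 1.214, so t = min(1, 1.214) = 1.000.
Check: 0.786 ⊗ 1.000 = max(0, 0.786) = 0.786 ≤ 1.000.

1.000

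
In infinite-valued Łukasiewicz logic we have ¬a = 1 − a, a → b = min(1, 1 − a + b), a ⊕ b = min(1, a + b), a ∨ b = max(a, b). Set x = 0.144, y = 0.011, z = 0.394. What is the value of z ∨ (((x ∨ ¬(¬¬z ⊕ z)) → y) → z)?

0.595

¬z = 1 − 0.394 = 0.606
¬¬z = 1 − 0.606 = 0.394
¬¬z ⊕ z = min(1, 0.394 + 0.394) = min(1, 0.788) = 0.788
¬(¬¬z ⊕ z) = 1 − 0.788 = 0.212
x ∨ ¬(¬¬z ⊕ z) = max(0.144, 0.212) = 0.212
(x ∨ ¬(¬¬z ⊕ z)) → y = min(1, 1 − 0.212 + 0.011) = min(1, 0.799) = 0.799
((x ∨ ¬(¬¬z ⊕ z)) → y) → z = min(1, 1 − 0.799 + 0.394) = min(1, 0.595) = 0.595
z ∨ (((x ∨ ¬(¬¬z ⊕ z)) → y) → z) = max(0.394, 0.595) = 0.595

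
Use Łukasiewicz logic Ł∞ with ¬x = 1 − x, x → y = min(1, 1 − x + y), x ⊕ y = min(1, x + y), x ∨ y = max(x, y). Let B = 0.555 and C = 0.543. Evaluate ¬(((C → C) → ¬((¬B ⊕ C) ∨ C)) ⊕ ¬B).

C → C = min(1, 1 − 0.543 + 0.543) = min(1, 1.000) = 1.000
¬B = 1 − 0.555 = 0.445
¬B ⊕ C = min(1, 0.445 + 0.543) = min(1, 0.988) = 0.988
(¬B ⊕ C) ∨ C = max(0.988, 0.543) = 0.988
¬((¬B ⊕ C) ∨ C) = 1 − 0.988 = 0.012
(C → C) → ¬((¬B ⊕ C) ∨ C) = min(1, 1 − 1.000 + 0.012) = min(1, 0.012) = 0.012
((C → C) → ¬((¬B ⊕ C) ∨ C)) ⊕ ¬B = min(1, 0.012 + 0.445) = min(1, 0.457) = 0.457
¬(((C → C) → ¬((¬B ⊕ C) ∨ C)) ⊕ ¬B) = 1 − 0.457 = 0.543

0.543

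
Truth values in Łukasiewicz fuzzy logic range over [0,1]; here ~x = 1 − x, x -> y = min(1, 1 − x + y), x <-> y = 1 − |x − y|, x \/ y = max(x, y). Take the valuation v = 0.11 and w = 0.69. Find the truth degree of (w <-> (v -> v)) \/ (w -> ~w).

0.69

v -> v = min(1, 1 − 0.11 + 0.11) = min(1, 1.00) = 1.00
w <-> (v -> v) = 1 − |0.69 − 1.00| = 1 − 0.31 = 0.69
~w = 1 − 0.69 = 0.31
w -> ~w = min(1, 1 − 0.69 + 0.31) = min(1, 0.62) = 0.62
(w <-> (v -> v)) \/ (w -> ~w) = max(0.69, 0.62) = 0.69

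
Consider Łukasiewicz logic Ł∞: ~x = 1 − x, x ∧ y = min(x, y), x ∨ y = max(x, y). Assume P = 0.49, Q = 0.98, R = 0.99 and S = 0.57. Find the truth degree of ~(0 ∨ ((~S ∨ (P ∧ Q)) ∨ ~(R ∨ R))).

~S = 1 − 0.57 = 0.43
P ∧ Q = min(0.49, 0.98) = 0.49
~S ∨ (P ∧ Q) = max(0.43, 0.49) = 0.49
R ∨ R = max(0.99, 0.99) = 0.99
~(R ∨ R) = 1 − 0.99 = 0.01
(~S ∨ (P ∧ Q)) ∨ ~(R ∨ R) = max(0.49, 0.01) = 0.49
0 ∨ ((~S ∨ (P ∧ Q)) ∨ ~(R ∨ R)) = max(0.00, 0.49) = 0.49
~(0 ∨ ((~S ∨ (P ∧ Q)) ∨ ~(R ∨ R))) = 1 − 0.49 = 0.51

0.51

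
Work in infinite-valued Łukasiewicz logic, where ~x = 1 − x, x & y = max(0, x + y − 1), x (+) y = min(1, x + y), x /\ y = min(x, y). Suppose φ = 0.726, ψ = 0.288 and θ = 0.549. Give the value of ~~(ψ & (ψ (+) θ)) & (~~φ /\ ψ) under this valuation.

0.000

ψ (+) θ = min(1, 0.288 + 0.549) = min(1, 0.837) = 0.837
ψ & (ψ (+) θ) = max(0, 0.288 + 0.837 − 1) = max(0, 0.125) = 0.125
~(ψ & (ψ (+) θ)) = 1 − 0.125 = 0.875
~~(ψ & (ψ (+) θ)) = 1 − 0.875 = 0.125
~φ = 1 − 0.726 = 0.274
~~φ = 1 − 0.274 = 0.726
~~φ /\ ψ = min(0.726, 0.288) = 0.288
~~(ψ & (ψ (+) θ)) & (~~φ /\ ψ) = max(0, 0.125 + 0.288 − 1) = max(0, -0.587) = 0.000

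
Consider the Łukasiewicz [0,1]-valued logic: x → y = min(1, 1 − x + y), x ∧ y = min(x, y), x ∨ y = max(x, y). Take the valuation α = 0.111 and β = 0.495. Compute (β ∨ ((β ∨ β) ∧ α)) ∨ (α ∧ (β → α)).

0.495

β ∨ β = max(0.495, 0.495) = 0.495
(β ∨ β) ∧ α = min(0.495, 0.111) = 0.111
β ∨ ((β ∨ β) ∧ α) = max(0.495, 0.111) = 0.495
β → α = min(1, 1 − 0.495 + 0.111) = min(1, 0.616) = 0.616
α ∧ (β → α) = min(0.111, 0.616) = 0.111
(β ∨ ((β ∨ β) ∧ α)) ∨ (α ∧ (β → α)) = max(0.495, 0.111) = 0.495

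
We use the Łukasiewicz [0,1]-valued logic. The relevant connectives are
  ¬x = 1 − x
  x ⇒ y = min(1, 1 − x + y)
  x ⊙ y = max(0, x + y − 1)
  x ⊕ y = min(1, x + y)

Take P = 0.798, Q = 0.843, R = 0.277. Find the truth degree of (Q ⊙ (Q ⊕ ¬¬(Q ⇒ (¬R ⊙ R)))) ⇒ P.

0.955

¬R = 1 − 0.277 = 0.723
¬R ⊙ R = max(0, 0.723 + 0.277 − 1) = max(0, 0.000) = 0.000
Q ⇒ (¬R ⊙ R) = min(1, 1 − 0.843 + 0.000) = min(1, 0.157) = 0.157
¬(Q ⇒ (¬R ⊙ R)) = 1 − 0.157 = 0.843
¬¬(Q ⇒ (¬R ⊙ R)) = 1 − 0.843 = 0.157
Q ⊕ ¬¬(Q ⇒ (¬R ⊙ R)) = min(1, 0.843 + 0.157) = min(1, 1.000) = 1.000
Q ⊙ (Q ⊕ ¬¬(Q ⇒ (¬R ⊙ R))) = max(0, 0.843 + 1.000 − 1) = max(0, 0.843) = 0.843
(Q ⊙ (Q ⊕ ¬¬(Q ⇒ (¬R ⊙ R)))) ⇒ P = min(1, 1 − 0.843 + 0.798) = min(1, 0.955) = 0.955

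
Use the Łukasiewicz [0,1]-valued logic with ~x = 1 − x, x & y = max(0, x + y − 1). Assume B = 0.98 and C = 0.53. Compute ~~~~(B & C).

B & C = max(0, 0.98 + 0.53 − 1) = max(0, 0.51) = 0.51
~(B & C) = 1 − 0.51 = 0.49
~~(B & C) = 1 − 0.49 = 0.51
~~~(B & C) = 1 − 0.51 = 0.49
~~~~(B & C) = 1 − 0.49 = 0.51

0.51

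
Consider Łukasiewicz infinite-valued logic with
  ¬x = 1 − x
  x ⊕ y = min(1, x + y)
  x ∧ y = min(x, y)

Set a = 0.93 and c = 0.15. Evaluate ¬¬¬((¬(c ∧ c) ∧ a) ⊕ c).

0.00

c ∧ c = min(0.15, 0.15) = 0.15
¬(c ∧ c) = 1 − 0.15 = 0.85
¬(c ∧ c) ∧ a = min(0.85, 0.93) = 0.85
(¬(c ∧ c) ∧ a) ⊕ c = min(1, 0.85 + 0.15) = min(1, 1.00) = 1.00
¬((¬(c ∧ c) ∧ a) ⊕ c) = 1 − 1.00 = 0.00
¬¬((¬(c ∧ c) ∧ a) ⊕ c) = 1 − 0.00 = 1.00
¬¬¬((¬(c ∧ c) ∧ a) ⊕ c) = 1 − 1.00 = 0.00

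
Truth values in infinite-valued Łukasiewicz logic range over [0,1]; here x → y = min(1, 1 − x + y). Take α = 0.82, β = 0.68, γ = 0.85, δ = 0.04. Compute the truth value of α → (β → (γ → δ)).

0.69

γ → δ = min(1, 1 − 0.85 + 0.04) = min(1, 0.19) = 0.19
β → (γ → δ) = min(1, 1 − 0.68 + 0.19) = min(1, 0.51) = 0.51
α → (β → (γ → δ)) = min(1, 1 − 0.82 + 0.51) = min(1, 0.69) = 0.69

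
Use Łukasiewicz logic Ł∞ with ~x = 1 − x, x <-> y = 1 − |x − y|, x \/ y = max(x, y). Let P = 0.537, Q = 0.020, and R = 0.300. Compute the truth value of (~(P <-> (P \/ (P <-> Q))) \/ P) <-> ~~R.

0.763

P <-> Q = 1 − |0.537 − 0.020| = 1 − 0.517 = 0.483
P \/ (P <-> Q) = max(0.537, 0.483) = 0.537
P <-> (P \/ (P <-> Q)) = 1 − |0.537 − 0.537| = 1 − 0.000 = 1.000
~(P <-> (P \/ (P <-> Q))) = 1 − 1.000 = 0.000
~(P <-> (P \/ (P <-> Q))) \/ P = max(0.000, 0.537) = 0.537
~R = 1 − 0.300 = 0.700
~~R = 1 − 0.700 = 0.300
(~(P <-> (P \/ (P <-> Q))) \/ P) <-> ~~R = 1 − |0.537 − 0.300| = 1 − 0.237 = 0.763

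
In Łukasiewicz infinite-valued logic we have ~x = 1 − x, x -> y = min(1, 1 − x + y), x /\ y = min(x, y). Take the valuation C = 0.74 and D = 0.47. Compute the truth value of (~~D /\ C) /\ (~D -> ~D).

~D = 1 − 0.47 = 0.53
~~D = 1 − 0.53 = 0.47
~~D /\ C = min(0.47, 0.74) = 0.47
~D -> ~D = min(1, 1 − 0.53 + 0.53) = min(1, 1.00) = 1.00
(~~D /\ C) /\ (~D -> ~D) = min(0.47, 1.00) = 0.47

0.47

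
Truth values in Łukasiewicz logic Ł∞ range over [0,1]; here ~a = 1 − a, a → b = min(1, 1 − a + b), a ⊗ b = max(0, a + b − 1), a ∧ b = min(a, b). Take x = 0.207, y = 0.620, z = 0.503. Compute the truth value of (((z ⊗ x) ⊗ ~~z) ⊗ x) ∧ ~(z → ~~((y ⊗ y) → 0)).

z ⊗ x = max(0, 0.503 + 0.207 − 1) = max(0, -0.290) = 0.000
~z = 1 − 0.503 = 0.497
~~z = 1 − 0.497 = 0.503
(z ⊗ x) ⊗ ~~z = max(0, 0.000 + 0.503 − 1) = max(0, -0.497) = 0.000
((z ⊗ x) ⊗ ~~z) ⊗ x = max(0, 0.000 + 0.207 − 1) = max(0, -0.793) = 0.000
y ⊗ y = max(0, 0.620 + 0.620 − 1) = max(0, 0.240) = 0.240
(y ⊗ y) → 0 = min(1, 1 − 0.240 + 0.000) = min(1, 0.760) = 0.760
~((y ⊗ y) → 0) = 1 − 0.760 = 0.240
~~((y ⊗ y) → 0) = 1 − 0.240 = 0.760
z → ~~((y ⊗ y) → 0) = min(1, 1 − 0.503 + 0.760) = min(1, 1.257) = 1.000
~(z → ~~((y ⊗ y) → 0)) = 1 − 1.000 = 0.000
(((z ⊗ x) ⊗ ~~z) ⊗ x) ∧ ~(z → ~~((y ⊗ y) → 0)) = min(0.000, 0.000) = 0.000

0.000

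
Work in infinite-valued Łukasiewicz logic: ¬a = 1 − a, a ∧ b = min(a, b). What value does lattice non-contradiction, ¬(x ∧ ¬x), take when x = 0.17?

¬x = 1 − 0.17 = 0.83
x ∧ ¬x = min(0.17, 0.83) = 0.17
¬(x ∧ ¬x) = 1 − 0.17 = 0.83
(The value 0.83 < 1 shows this instance is not satisfied; not a Ł∞-tautology — its value is 1 − min(a, 1−a).)

0.83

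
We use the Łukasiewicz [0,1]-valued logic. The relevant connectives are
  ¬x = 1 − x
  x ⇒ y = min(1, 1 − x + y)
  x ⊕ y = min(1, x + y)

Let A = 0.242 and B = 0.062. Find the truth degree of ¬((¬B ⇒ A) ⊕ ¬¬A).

0.454

¬B = 1 − 0.062 = 0.938
¬B ⇒ A = min(1, 1 − 0.938 + 0.242) = min(1, 0.304) = 0.304
¬A = 1 − 0.242 = 0.758
¬¬A = 1 − 0.758 = 0.242
(¬B ⇒ A) ⊕ ¬¬A = min(1, 0.304 + 0.242) = min(1, 0.546) = 0.546
¬((¬B ⇒ A) ⊕ ¬¬A) = 1 − 0.546 = 0.454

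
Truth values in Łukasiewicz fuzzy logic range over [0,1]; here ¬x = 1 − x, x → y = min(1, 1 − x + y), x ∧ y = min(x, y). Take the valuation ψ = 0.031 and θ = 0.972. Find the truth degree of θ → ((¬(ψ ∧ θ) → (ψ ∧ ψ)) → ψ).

ψ ∧ θ = min(0.031, 0.972) = 0.031
¬(ψ ∧ θ) = 1 − 0.031 = 0.969
ψ ∧ ψ = min(0.031, 0.031) = 0.031
¬(ψ ∧ θ) → (ψ ∧ ψ) = min(1, 1 − 0.969 + 0.031) = min(1, 0.062) = 0.062
(¬(ψ ∧ θ) → (ψ ∧ ψ)) → ψ = min(1, 1 − 0.062 + 0.031) = min(1, 0.969) = 0.969
θ → ((¬(ψ ∧ θ) → (ψ ∧ ψ)) → ψ) = min(1, 1 − 0.972 + 0.969) = min(1, 0.997) = 0.997

0.997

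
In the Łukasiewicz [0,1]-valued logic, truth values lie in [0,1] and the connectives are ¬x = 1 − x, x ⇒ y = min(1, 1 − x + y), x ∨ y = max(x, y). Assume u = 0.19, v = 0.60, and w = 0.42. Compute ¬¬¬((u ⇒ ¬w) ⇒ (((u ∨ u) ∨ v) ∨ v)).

¬w = 1 − 0.42 = 0.58
u ⇒ ¬w = min(1, 1 − 0.19 + 0.58) = min(1, 1.39) = 1.00
u ∨ u = max(0.19, 0.19) = 0.19
(u ∨ u) ∨ v = max(0.19, 0.60) = 0.60
((u ∨ u) ∨ v) ∨ v = max(0.60, 0.60) = 0.60
(u ⇒ ¬w) ⇒ (((u ∨ u) ∨ v) ∨ v) = min(1, 1 − 1.00 + 0.60) = min(1, 0.60) = 0.60
¬((u ⇒ ¬w) ⇒ (((u ∨ u) ∨ v) ∨ v)) = 1 − 0.60 = 0.40
¬¬((u ⇒ ¬w) ⇒ (((u ∨ u) ∨ v) ∨ v)) = 1 − 0.40 = 0.60
¬¬¬((u ⇒ ¬w) ⇒ (((u ∨ u) ∨ v) ∨ v)) = 1 − 0.60 = 0.40

0.40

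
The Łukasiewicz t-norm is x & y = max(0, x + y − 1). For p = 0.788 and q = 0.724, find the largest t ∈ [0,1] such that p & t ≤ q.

The residuum of the Łukasiewicz t-norm gives the supremum: min(1, 1 − 0.788 + 0.724).
1 − 0.788 + 0.724 = 0.936, so t = min(1, 0.936) = 0.936.
Check: 0.788 & 0.936 = max(0, 0.724) = 0.724 ≤ 0.724.

0.936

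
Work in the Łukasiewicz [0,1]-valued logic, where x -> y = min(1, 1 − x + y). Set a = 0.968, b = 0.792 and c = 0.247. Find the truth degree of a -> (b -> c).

0.487

b -> c = min(1, 1 − 0.792 + 0.247) = min(1, 0.455) = 0.455
a -> (b -> c) = min(1, 1 − 0.968 + 0.455) = min(1, 0.487) = 0.487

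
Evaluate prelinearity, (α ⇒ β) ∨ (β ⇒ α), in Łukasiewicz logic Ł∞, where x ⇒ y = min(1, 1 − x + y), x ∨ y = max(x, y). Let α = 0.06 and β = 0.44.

α ⇒ β = min(1, 1 − 0.06 + 0.44) = min(1, 1.38) = 1.00
β ⇒ α = min(1, 1 − 0.44 + 0.06) = min(1, 0.62) = 0.62
(α ⇒ β) ∨ (β ⇒ α) = max(1.00, 0.62) = 1.00
(As expected: a Ł∞-tautology — holds in every MV-chain.)

1.00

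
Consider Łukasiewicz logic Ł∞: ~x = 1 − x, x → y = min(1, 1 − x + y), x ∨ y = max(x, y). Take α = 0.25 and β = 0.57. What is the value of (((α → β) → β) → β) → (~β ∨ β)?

α → β = min(1, 1 − 0.25 + 0.57) = min(1, 1.32) = 1.00
(α → β) → β = min(1, 1 − 1.00 + 0.57) = min(1, 0.57) = 0.57
((α → β) → β) → β = min(1, 1 − 0.57 + 0.57) = min(1, 1.00) = 1.00
~β = 1 − 0.57 = 0.43
~β ∨ β = max(0.43, 0.57) = 0.57
(((α → β) → β) → β) → (~β ∨ β) = min(1, 1 − 1.00 + 0.57) = min(1, 0.57) = 0.57

0.57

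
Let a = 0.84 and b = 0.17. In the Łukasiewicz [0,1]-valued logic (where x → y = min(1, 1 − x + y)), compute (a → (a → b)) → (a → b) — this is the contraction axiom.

a → b = min(1, 1 − 0.84 + 0.17) = min(1, 0.33) = 0.33
a → (a → b) = min(1, 1 − 0.84 + 0.33) = min(1, 0.49) = 0.49
(a → (a → b)) → (a → b) = min(1, 1 − 0.49 + 0.33) = min(1, 0.84) = 0.84
(The value 0.84 < 1 shows this instance is not satisfied; fails in Ł∞ (the t-norm is not idempotent).)

0.84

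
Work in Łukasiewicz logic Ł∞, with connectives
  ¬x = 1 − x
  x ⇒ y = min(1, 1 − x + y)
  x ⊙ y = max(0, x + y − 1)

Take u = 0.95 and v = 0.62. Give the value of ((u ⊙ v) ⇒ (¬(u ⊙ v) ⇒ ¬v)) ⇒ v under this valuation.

0.62

u ⊙ v = max(0, 0.95 + 0.62 − 1) = max(0, 0.57) = 0.57
¬(u ⊙ v) = 1 − 0.57 = 0.43
¬v = 1 − 0.62 = 0.38
¬(u ⊙ v) ⇒ ¬v = min(1, 1 − 0.43 + 0.38) = min(1, 0.95) = 0.95
(u ⊙ v) ⇒ (¬(u ⊙ v) ⇒ ¬v) = min(1, 1 − 0.57 + 0.95) = min(1, 1.38) = 1.00
((u ⊙ v) ⇒ (¬(u ⊙ v) ⇒ ¬v)) ⇒ v = min(1, 1 − 1.00 + 0.62) = min(1, 0.62) = 0.62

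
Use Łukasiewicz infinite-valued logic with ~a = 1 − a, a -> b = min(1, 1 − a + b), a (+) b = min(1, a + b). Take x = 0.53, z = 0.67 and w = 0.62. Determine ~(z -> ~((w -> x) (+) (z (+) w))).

0.67

w -> x = min(1, 1 − 0.62 + 0.53) = min(1, 0.91) = 0.91
z (+) w = min(1, 0.67 + 0.62) = min(1, 1.29) = 1.00
(w -> x) (+) (z (+) w) = min(1, 0.91 + 1.00) = min(1, 1.91) = 1.00
~((w -> x) (+) (z (+) w)) = 1 − 1.00 = 0.00
z -> ~((w -> x) (+) (z (+) w)) = min(1, 1 − 0.67 + 0.00) = min(1, 0.33) = 0.33
~(z -> ~((w -> x) (+) (z (+) w))) = 1 − 0.33 = 0.67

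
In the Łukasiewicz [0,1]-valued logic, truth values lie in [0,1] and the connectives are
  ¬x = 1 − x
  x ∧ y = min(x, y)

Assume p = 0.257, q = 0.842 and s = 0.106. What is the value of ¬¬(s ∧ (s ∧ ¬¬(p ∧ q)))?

0.106

p ∧ q = min(0.257, 0.842) = 0.257
¬(p ∧ q) = 1 − 0.257 = 0.743
¬¬(p ∧ q) = 1 − 0.743 = 0.257
s ∧ ¬¬(p ∧ q) = min(0.106, 0.257) = 0.106
s ∧ (s ∧ ¬¬(p ∧ q)) = min(0.106, 0.106) = 0.106
¬(s ∧ (s ∧ ¬¬(p ∧ q))) = 1 − 0.106 = 0.894
¬¬(s ∧ (s ∧ ¬¬(p ∧ q))) = 1 − 0.894 = 0.106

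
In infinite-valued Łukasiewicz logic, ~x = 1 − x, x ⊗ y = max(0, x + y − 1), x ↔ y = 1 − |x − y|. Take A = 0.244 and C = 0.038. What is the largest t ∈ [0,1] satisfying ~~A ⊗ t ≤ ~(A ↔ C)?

~A = 1 − 0.244 = 0.756
~~A = 1 − 0.756 = 0.244
So the left factor is ~~A = 0.244.
A ↔ C = 1 − |0.244 − 0.038| = 1 − 0.206 = 0.794
~(A ↔ C) = 1 − 0.794 = 0.206
So the right-hand bound is ~(A ↔ C) = 0.206.
The residuum of the Łukasiewicz t-norm gives the supremum: min(1, 1 − 0.244 + 0.206).
1 − 0.244 + 0.206 = 0.962, so t = min(1, 0.962) = 0.962.
Check: 0.244 ⊗ 0.962 = max(0, 0.206) = 0.206 ≤ 0.206.

0.962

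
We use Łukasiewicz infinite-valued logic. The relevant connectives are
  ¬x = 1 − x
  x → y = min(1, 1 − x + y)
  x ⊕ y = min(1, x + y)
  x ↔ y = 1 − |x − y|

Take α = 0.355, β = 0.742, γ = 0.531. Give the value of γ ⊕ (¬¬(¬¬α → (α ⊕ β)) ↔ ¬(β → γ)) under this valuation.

¬α = 1 − 0.355 = 0.645
¬¬α = 1 − 0.645 = 0.355
α ⊕ β = min(1, 0.355 + 0.742) = min(1, 1.097) = 1.000
¬¬α → (α ⊕ β) = min(1, 1 − 0.355 + 1.000) = min(1, 1.645) = 1.000
¬(¬¬α → (α ⊕ β)) = 1 − 1.000 = 0.000
¬¬(¬¬α → (α ⊕ β)) = 1 − 0.000 = 1.000
β → γ = min(1, 1 − 0.742 + 0.531) = min(1, 0.789) = 0.789
¬(β → γ) = 1 − 0.789 = 0.211
¬¬(¬¬α → (α ⊕ β)) ↔ ¬(β → γ) = 1 − |1.000 − 0.211| = 1 − 0.789 = 0.211
γ ⊕ (¬¬(¬¬α → (α ⊕ β)) ↔ ¬(β → γ)) = min(1, 0.531 + 0.211) = min(1, 0.742) = 0.742

0.742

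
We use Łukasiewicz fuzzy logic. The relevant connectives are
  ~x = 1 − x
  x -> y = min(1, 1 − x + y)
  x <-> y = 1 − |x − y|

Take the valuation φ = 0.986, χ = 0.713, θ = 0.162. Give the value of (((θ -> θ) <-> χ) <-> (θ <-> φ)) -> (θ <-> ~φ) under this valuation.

θ -> θ = min(1, 1 − 0.162 + 0.162) = min(1, 1.000) = 1.000
(θ -> θ) <-> χ = 1 − |1.000 − 0.713| = 1 − 0.287 = 0.713
θ <-> φ = 1 − |0.162 − 0.986| = 1 − 0.824 = 0.176
((θ -> θ) <-> χ) <-> (θ <-> φ) = 1 − |0.713 − 0.176| = 1 − 0.537 = 0.463
~φ = 1 − 0.986 = 0.014
θ <-> ~φ = 1 − |0.162 − 0.014| = 1 − 0.148 = 0.852
(((θ -> θ) <-> χ) <-> (θ <-> φ)) -> (θ <-> ~φ) = min(1, 1 − 0.463 + 0.852) = min(1, 1.389) = 1.000

1.000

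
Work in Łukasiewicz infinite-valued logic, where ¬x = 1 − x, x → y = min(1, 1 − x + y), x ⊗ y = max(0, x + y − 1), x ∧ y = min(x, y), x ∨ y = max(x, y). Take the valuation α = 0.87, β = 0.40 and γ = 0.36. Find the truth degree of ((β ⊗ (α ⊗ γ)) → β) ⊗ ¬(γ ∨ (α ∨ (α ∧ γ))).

0.13

α ⊗ γ = max(0, 0.87 + 0.36 − 1) = max(0, 0.23) = 0.23
β ⊗ (α ⊗ γ) = max(0, 0.40 + 0.23 − 1) = max(0, -0.37) = 0.00
(β ⊗ (α ⊗ γ)) → β = min(1, 1 − 0.00 + 0.40) = min(1, 1.40) = 1.00
α ∧ γ = min(0.87, 0.36) = 0.36
α ∨ (α ∧ γ) = max(0.87, 0.36) = 0.87
γ ∨ (α ∨ (α ∧ γ)) = max(0.36, 0.87) = 0.87
¬(γ ∨ (α ∨ (α ∧ γ))) = 1 − 0.87 = 0.13
((β ⊗ (α ⊗ γ)) → β) ⊗ ¬(γ ∨ (α ∨ (α ∧ γ))) = max(0, 1.00 + 0.13 − 1) = max(0, 0.13) = 0.13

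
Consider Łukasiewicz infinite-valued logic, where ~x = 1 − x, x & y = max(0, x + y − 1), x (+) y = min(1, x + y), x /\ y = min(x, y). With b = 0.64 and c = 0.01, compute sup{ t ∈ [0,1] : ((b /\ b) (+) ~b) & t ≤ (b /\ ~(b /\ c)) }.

b /\ b = min(0.64, 0.64) = 0.64
~b = 1 − 0.64 = 0.36
(b /\ b) (+) ~b = min(1, 0.64 + 0.36) = min(1, 1.00) = 1.00
So the left factor is (b /\ b) (+) ~b = 1.00.
b /\ c = min(0.64, 0.01) = 0.01
~(b /\ c) = 1 − 0.01 = 0.99
b /\ ~(b /\ c) = min(0.64, 0.99) = 0.64
So the right-hand bound is b /\ ~(b /\ c) = 0.64.
The residuum of the Łukasiewicz t-norm gives the supremum: min(1, 1 − 1.00 + 0.64).
1 − 1.00 + 0.64 = 0.64, so t = min(1, 0.64) = 0.64.
Check: 1.00 & 0.64 = max(0, 0.64) = 0.64 ≤ 0.64.

0.64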